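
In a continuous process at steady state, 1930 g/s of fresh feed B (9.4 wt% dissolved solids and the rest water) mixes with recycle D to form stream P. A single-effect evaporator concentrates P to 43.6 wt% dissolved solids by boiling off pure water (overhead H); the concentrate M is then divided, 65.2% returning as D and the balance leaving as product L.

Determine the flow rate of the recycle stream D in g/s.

Overall dissolved solids balance (none leaves overhead): dissolved solids in fresh feed = dissolved solids in product, i.e. 1930×0.094 = (1−0.652)·M·0.436.
M = 181.42/(0.436×0.348) = 1195.7 g/s.
Recycle D = 0.652×1195.7 = 779.59 g/s.

779.6 g/s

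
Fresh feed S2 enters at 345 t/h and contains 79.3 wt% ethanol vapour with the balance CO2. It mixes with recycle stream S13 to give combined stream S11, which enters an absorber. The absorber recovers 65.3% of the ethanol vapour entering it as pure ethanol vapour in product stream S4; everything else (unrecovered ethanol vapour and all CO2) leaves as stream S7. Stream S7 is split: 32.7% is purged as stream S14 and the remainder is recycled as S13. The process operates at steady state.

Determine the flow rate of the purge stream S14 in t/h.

111.9 t/h

CO2 enters only via S2 and leaves only via the purge: 345×0.207 = 0.327×(CO2 in S7), and the absorber passes all CO2, so CO2 in S11 = CO2 in S7 = 218.39 t/h.
ethanol vapour in S11: m_A = 345×0.793 + (1−0.327)·(1−0.653)·m_A, so m_A = 273.59/0.7665 = 356.94 t/h.
S7 = (1−0.653)×356.94 + 218.39 = 342.25 t/h.
Purge S14 = 0.327×342.25 = 111.92 t/h.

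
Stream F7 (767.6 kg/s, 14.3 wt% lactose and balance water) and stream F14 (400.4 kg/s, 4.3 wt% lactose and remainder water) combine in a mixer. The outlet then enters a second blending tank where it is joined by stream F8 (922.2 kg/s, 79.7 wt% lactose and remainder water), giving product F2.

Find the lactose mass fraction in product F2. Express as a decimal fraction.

0.4124

Overall, product flow = 2090.2 kg/s.
lactose in = 767.6×0.143 + 400.4×0.043 + 922.2×0.797 = 861.98 kg/s.
lactose fraction in F2 = 0.4124.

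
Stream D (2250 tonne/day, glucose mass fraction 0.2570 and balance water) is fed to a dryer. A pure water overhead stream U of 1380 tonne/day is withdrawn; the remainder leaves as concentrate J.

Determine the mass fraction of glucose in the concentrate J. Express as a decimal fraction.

glucose is not removed: 2250×0.257 = 578.25 tonne/day of glucose enters J.
Concentrate = 2250 − 1380 = 870 tonne/day.
Mass fraction = 578.25/870 = 0.6647.

0.6647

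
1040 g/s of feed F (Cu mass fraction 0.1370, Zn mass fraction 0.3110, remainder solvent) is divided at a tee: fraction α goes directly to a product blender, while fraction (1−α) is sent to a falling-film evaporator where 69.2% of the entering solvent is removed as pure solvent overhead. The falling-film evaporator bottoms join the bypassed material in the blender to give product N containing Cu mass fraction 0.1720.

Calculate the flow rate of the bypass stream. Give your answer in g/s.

486 g/s

All 1040×0.137 = 142.48 g/s of Cu reaches N, so N = 142.48/0.172 = 828.37 g/s and vapour = 211.63 g/s.
The evaporator receives (1−α)·1040 of feed at 0.552 solvent and removes 0.692 of that solvent:
0.692×0.552×(1−α)×1040 = 211.63
(1−α) = 211.63/397.26 = 0.5327;  α = 0.4673.
Bypass flow = 0.4673×1040 = 485.98 g/s.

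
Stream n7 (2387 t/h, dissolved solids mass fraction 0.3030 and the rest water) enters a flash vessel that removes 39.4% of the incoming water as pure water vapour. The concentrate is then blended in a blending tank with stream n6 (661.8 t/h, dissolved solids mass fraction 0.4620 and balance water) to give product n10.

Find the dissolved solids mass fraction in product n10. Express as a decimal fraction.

0.4300

Vapour removed = 0.394×0.697×2387 = 655.51 t/h; concentrate = 1731.5 t/h.
dissolved solids reaching the mixer = 723.26 (from concentrate) + 661.8×0.462 = 1029 t/h.
Product flow = 1731.5 + 661.8 = 2393.3 t/h; dissolved solids fraction = 0.4300.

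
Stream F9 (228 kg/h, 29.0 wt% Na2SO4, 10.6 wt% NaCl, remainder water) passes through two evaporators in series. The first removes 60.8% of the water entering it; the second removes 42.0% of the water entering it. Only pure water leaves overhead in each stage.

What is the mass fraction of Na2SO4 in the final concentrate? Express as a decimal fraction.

0.5438

water in feed = 228×0.604 = 137.71 kg/h.
After stage 1: water left = (1−0.608)×137.71 = 53.983; stream total = 144.27 kg/h.
After stage 2: water left = (1−0.420)×53.983 = 31.31; final concentrate = 121.6 kg/h.
Na2SO4 fraction = 66.12/121.6 = 0.5438.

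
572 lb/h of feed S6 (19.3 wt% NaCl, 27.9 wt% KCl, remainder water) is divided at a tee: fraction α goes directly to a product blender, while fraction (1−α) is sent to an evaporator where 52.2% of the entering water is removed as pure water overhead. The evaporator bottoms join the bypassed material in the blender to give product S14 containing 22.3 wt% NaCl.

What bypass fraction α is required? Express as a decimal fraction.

All 572×0.193 = 110.4 lb/h of NaCl reaches S14, so S14 = 110.4/0.223 = 495.05 lb/h and vapour = 76.951 lb/h.
The evaporator receives (1−α)·572 of feed at 0.528 water and removes 0.522 of that water:
0.522×0.528×(1−α)×572 = 76.951
(1−α) = 76.951/157.65 = 0.4881;  α = 0.5119.

0.512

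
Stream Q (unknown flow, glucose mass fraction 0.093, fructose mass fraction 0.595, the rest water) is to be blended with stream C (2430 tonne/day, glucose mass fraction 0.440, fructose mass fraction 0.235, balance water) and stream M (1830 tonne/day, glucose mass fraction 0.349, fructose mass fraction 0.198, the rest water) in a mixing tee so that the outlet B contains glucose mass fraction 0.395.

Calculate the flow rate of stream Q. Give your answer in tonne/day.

83.34 tonne/day

Let Q be the unknown flow. Total out = 4260 + Q.
glucose balance: 1707.9 + 0.093·Q = 0.395·(4260 + Q)
(0.093 − 0.395)·Q = 0.395×4260 − 1707.9 = -25.17
Q = -25.17 / -0.302 = 83.344 tonne/day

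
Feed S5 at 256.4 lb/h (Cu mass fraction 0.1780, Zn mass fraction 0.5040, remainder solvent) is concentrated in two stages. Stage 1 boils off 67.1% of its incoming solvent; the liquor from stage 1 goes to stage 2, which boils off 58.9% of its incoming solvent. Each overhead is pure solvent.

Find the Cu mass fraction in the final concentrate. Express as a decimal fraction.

solvent in feed = 256.4×0.318 = 81.535 lb/h.
After stage 1: solvent left = (1−0.671)×81.535 = 26.825; stream total = 201.69 lb/h.
After stage 2: solvent left = (1−0.589)×26.825 = 11.025; final concentrate = 185.89 lb/h.
Cu fraction = 45.639/185.89 = 0.2455.

0.2455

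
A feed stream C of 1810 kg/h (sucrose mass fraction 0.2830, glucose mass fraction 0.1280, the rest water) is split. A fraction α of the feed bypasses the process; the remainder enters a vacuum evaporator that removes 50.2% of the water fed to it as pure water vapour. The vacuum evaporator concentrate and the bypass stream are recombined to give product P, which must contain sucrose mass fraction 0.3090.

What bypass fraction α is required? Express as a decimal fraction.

0.715

All 1810×0.283 = 512.23 kg/h of sucrose reaches P, so P = 512.23/0.309 = 1657.7 kg/h and vapour = 152.3 kg/h.
The evaporator receives (1−α)·1810 of feed at 0.589 water and removes 0.502 of that water:
0.502×0.589×(1−α)×1810 = 152.3
(1−α) = 152.3/535.18 = 0.2846;  α = 0.7154.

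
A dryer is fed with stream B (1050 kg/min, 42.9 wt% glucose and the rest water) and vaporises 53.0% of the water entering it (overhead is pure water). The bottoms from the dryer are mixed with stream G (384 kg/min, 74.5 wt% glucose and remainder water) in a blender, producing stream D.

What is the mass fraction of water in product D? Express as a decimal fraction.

0.3402

Vapour removed = 0.530×0.571×1050 = 317.76 kg/min; concentrate = 732.24 kg/min.
water reaching the mixer = 281.79 (from concentrate) + 384×0.255 = 379.71 kg/min.
Product flow = 732.24 + 384 = 1116.2 kg/min; water fraction = 0.3402.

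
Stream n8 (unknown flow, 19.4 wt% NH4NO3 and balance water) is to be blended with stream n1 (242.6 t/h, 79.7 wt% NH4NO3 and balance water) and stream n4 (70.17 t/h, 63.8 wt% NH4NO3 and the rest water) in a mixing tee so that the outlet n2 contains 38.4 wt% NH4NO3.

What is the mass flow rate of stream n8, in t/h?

621.1 t/h

Let n8 be the unknown flow. Total out = 312.77 + n8.
NH4NO3 balance: 238.12 + 0.194·n8 = 0.384·(312.77 + n8)
(0.194 − 0.384)·n8 = 0.384×312.77 − 238.12 = -118.02
n8 = -118.02 / -0.190 = 621.14 t/h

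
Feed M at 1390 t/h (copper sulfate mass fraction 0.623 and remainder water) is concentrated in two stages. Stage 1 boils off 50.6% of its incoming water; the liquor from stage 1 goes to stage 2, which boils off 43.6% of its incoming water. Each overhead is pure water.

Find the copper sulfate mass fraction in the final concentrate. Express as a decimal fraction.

0.856

water in feed = 1390×0.377 = 524.03 t/h.
After stage 1: water left = (1−0.506)×524.03 = 258.87; stream total = 1124.8 t/h.
After stage 2: water left = (1−0.436)×258.87 = 146; final concentrate = 1012 t/h.
copper sulfate fraction = 865.97/1012 = 0.856.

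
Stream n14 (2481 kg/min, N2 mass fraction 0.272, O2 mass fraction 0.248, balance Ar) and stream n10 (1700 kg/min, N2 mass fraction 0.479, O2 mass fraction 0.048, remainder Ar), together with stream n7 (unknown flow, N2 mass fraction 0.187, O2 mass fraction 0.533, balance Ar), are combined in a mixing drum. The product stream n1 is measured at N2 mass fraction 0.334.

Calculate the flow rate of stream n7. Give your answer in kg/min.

630.5 kg/min

Let n7 be the unknown flow. Total out = 4181 + n7.
N2 balance: 1489.1 + 0.187·n7 = 0.334·(4181 + n7)
(0.187 − 0.334)·n7 = 0.334×4181 − 1489.1 = -92.678
n7 = -92.678 / -0.147 = 630.46 kg/min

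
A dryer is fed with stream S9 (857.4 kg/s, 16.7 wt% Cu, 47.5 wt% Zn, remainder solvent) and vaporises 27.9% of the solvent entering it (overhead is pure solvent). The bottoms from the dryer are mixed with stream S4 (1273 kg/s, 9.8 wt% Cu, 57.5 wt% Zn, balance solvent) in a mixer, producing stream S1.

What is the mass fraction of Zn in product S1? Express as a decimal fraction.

Vapour removed = 0.279×0.358×857.4 = 85.639 kg/s; concentrate = 771.76 kg/s.
Zn reaching the mixer = 407.26 (from concentrate) + 1273×0.575 = 1139.2 kg/s.
Product flow = 771.76 + 1273 = 2044.8 kg/s; Zn fraction = 0.5572.

0.5572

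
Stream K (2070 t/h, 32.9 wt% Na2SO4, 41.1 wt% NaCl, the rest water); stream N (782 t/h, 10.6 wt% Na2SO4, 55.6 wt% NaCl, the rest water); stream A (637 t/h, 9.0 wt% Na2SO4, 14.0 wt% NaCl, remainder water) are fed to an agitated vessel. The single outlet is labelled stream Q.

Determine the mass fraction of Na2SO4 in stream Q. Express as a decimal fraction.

Total flow out = 2070 + 782 + 637 = 3489 t/h.
Na2SO4 in = 2070×0.329 + 782×0.106 + 637×0.090 = 821.25 t/h.
Na2SO4 mass fraction in Q = 821.25/3489 = 0.2354.

0.2354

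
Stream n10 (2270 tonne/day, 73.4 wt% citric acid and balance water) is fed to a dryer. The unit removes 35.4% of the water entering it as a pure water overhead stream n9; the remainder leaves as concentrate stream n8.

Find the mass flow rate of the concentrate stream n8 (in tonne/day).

2056 tonne/day

water entering = 2270×0.266 = 603.82 tonne/day; overhead removed = 0.354×603.82 = 213.75 tonne/day.
Concentrate = 2270 − 213.75 = 2056.2 tonne/day.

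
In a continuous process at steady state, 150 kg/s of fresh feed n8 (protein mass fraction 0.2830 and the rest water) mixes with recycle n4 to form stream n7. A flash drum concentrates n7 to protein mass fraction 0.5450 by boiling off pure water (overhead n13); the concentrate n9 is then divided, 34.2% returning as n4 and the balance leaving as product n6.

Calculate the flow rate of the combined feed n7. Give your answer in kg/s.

190.5 kg/s

Overall protein balance (none leaves overhead): protein in fresh feed = protein in product, i.e. 150×0.283 = (1−0.342)·n9·0.545.
n9 = 42.45/(0.545×0.658) = 118.37 kg/s.
Recycle n4 = 0.342×118.37 = 40.484 kg/s.
Combined feed n7 = 150 + 40.484 = 190.48 kg/s.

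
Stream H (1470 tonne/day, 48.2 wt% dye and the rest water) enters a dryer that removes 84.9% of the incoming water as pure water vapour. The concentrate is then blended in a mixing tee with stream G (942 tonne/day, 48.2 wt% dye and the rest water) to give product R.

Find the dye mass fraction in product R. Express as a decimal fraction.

Vapour removed = 0.849×0.518×1470 = 646.48 tonne/day; concentrate = 823.52 tonne/day.
dye reaching the mixer = 708.54 (from concentrate) + 942×0.482 = 1162.6 tonne/day.
Product flow = 823.52 + 942 = 1765.5 tonne/day; dye fraction = 0.658.

0.658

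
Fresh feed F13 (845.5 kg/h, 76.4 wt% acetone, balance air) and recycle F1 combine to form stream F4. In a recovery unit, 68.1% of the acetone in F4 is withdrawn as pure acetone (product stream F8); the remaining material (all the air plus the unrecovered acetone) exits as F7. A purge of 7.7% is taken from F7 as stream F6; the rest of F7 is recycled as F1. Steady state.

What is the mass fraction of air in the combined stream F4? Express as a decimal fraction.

0.7389

air enters only via F13 and leaves only via the purge: 845.5×0.236 = 0.077×(air in F7), and the recovery unit passes all air, so air in F4 = air in F7 = 2591.4 kg/h.
acetone in F4: m_A = 845.5×0.764 + (1−0.077)·(1−0.681)·m_A, so m_A = 645.96/0.7056 = 915.53 kg/h.
F4 = 915.53 + 2591.4 = 3506.9 kg/h.
air fraction in F4 = 2591.4/3506.9 = 0.7389.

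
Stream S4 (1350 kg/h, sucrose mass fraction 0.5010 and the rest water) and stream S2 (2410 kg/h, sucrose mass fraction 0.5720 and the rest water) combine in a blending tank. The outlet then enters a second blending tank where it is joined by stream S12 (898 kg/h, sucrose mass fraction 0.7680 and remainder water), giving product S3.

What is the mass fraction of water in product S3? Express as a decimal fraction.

0.4108

Overall, product flow = 4658 kg/h.
water in = 1350×0.499 + 2410×0.428 + 898×0.232 = 1913.5 kg/h.
water fraction in S3 = 0.4108.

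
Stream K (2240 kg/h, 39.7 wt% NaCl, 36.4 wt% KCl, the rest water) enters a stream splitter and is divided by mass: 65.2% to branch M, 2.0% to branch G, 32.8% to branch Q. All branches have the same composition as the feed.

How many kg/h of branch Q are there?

734.7 kg/h

Branch Q flow = 0.328×2240 = 734.72 kg/h.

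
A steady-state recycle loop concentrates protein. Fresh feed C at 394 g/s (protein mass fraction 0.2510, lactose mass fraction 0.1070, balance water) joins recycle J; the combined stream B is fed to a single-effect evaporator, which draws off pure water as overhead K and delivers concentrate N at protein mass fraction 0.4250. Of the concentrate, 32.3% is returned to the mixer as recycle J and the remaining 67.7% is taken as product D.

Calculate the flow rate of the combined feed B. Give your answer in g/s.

505 g/s

Overall protein balance (none leaves overhead): protein in fresh feed = protein in product, i.e. 394×0.251 = (1−0.323)·N·0.425.
N = 98.894/(0.425×0.677) = 343.71 g/s.
Recycle J = 0.323×343.71 = 111.02 g/s.
Combined feed B = 394 + 111.02 = 505.02 g/s.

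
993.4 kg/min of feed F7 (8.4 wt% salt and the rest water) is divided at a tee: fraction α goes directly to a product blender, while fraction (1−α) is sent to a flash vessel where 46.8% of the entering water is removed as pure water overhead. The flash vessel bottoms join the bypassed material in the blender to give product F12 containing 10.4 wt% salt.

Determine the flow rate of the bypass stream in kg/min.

All 993.4×0.084 = 83.446 kg/min of salt reaches F12, so F12 = 83.446/0.104 = 802.36 kg/min and vapour = 191.04 kg/min.
The evaporator receives (1−α)·993.4 of feed at 0.916 water and removes 0.468 of that water:
0.468×0.916×(1−α)×993.4 = 191.04
(1−α) = 191.04/425.86 = 0.4486;  α = 0.5514.
Bypass flow = 0.5514×993.4 = 547.76 kg/min.

547.8 kg/min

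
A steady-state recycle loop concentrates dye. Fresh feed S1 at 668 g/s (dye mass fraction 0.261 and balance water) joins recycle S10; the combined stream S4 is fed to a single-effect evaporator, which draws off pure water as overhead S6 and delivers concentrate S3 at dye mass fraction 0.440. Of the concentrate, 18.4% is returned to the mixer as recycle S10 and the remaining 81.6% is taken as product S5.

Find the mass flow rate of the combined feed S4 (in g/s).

757.3 g/s

Overall dye balance (none leaves overhead): dye in fresh feed = dye in product, i.e. 668×0.261 = (1−0.184)·S3·0.440.
S3 = 174.35/(0.440×0.816) = 485.59 g/s.
Recycle S10 = 0.184×485.59 = 89.349 g/s.
Combined feed S4 = 668 + 89.349 = 757.35 g/s.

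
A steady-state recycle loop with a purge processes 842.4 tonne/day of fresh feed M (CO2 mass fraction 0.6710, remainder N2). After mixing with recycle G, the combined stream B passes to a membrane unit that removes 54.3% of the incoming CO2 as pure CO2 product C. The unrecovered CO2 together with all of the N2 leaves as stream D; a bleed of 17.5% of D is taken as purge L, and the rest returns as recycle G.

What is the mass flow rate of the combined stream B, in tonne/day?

N2 enters only via M and leaves only via the purge: 842.4×0.329 = 0.175×(N2 in D), and the membrane unit passes all N2, so N2 in B = N2 in D = 1583.7 tonne/day.
CO2 in B: m_A = 842.4×0.671 + (1−0.175)·(1−0.543)·m_A, so m_A = 565.25/0.6230 = 907.34 tonne/day.
B = 907.34 + 1583.7 = 2491.1 tonne/day.

2491 tonne/day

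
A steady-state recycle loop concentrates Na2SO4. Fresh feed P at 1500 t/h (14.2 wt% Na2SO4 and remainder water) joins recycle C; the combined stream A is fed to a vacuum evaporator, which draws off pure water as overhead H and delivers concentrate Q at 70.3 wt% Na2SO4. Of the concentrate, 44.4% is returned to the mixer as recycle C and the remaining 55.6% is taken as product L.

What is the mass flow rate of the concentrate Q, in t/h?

544.9 t/h

Overall Na2SO4 balance (none leaves overhead): Na2SO4 in fresh feed = Na2SO4 in product, i.e. 1500×0.142 = (1−0.444)·Q·0.703.
Q = 213/(0.703×0.556) = 544.94 t/h.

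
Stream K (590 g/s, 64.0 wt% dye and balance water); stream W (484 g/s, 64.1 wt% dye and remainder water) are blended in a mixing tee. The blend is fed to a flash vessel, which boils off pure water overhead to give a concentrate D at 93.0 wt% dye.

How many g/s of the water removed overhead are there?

334.4 g/s

dye entering = 590×0.640 + 484×0.641 = 687.84 g/s.
All dye reports to D, so D = 687.84/0.930 = 739.62 g/s.
Total feed = 1074 g/s; overhead = 1074 − 739.62 = 334.38 g/s.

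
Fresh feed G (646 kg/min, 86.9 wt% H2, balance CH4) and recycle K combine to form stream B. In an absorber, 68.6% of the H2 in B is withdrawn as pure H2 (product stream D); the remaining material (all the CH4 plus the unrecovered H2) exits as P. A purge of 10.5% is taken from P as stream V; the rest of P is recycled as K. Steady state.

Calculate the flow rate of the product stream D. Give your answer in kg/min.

535.6 kg/min

H2 in B: m_A = 646×0.869 + (1−0.105)·(1−0.686)·m_A, so m_A = 561.37/0.7190 = 780.8 kg/min.
Product D = 0.686×780.8 = 535.63 kg/min.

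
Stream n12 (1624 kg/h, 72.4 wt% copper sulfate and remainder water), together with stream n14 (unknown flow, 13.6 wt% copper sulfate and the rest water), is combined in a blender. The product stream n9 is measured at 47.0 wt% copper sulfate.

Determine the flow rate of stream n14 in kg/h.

1235 kg/h

Let n14 be the unknown flow. Total out = 1624 + n14.
copper sulfate balance: 1175.8 + 0.136·n14 = 0.470·(1624 + n14)
(0.136 − 0.470)·n14 = 0.470×1624 − 1175.8 = -412.5
n14 = -412.5 / -0.334 = 1235 kg/h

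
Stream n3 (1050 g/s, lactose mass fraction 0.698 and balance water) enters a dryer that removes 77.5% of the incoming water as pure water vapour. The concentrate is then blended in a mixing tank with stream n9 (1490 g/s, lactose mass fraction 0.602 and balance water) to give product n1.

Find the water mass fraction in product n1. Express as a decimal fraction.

0.290

Vapour removed = 0.775×0.302×1050 = 245.75 g/s; concentrate = 804.25 g/s.
water reaching the mixer = 71.347 (from concentrate) + 1490×0.398 = 664.37 g/s.
Product flow = 804.25 + 1490 = 2294.2 g/s; water fraction = 0.290.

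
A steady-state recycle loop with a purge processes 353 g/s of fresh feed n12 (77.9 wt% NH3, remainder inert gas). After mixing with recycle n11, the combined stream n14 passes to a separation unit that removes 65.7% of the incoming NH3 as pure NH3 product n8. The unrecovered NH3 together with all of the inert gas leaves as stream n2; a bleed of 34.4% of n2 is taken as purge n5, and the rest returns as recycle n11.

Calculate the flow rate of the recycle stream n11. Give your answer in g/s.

228.6 g/s

inert gas enters only via n12 and leaves only via the purge: 353×0.221 = 0.344×(inert gas in n2), and the separation unit passes all inert gas, so inert gas in n14 = inert gas in n2 = 226.78 g/s.
NH3 in n14: m_A = 353×0.779 + (1−0.344)·(1−0.657)·m_A, so m_A = 274.99/0.7750 = 354.83 g/s.
n2 = (1−0.657)×354.83 + 226.78 = 348.49 g/s.
Recycle n11 = (1−0.344)×348.49 = 228.61 g/s.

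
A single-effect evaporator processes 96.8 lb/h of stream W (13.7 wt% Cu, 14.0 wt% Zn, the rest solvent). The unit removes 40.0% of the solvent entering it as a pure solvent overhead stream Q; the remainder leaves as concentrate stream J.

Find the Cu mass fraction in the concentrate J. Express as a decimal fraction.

Cu is not removed: 96.8×0.137 = 13.262 lb/h of Cu enters J.
solvent entering = 96.8×0.723 = 69.986 lb/h; overhead removed = 0.400×69.986 = 27.995 lb/h.
Concentrate = 96.8 − 27.995 = 68.805 lb/h.
Mass fraction = 13.262/68.805 = 0.193.

0.193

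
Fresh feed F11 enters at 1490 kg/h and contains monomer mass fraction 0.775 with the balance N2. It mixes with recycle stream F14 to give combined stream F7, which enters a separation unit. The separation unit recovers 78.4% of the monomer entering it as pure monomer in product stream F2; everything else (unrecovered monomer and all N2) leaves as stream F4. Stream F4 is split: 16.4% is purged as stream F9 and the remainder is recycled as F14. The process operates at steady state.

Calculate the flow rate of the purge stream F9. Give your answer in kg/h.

N2 enters only via F11 and leaves only via the purge: 1490×0.225 = 0.164×(N2 in F4), and the separation unit passes all N2, so N2 in F7 = N2 in F4 = 2044.2 kg/h.
monomer in F7: m_A = 1490×0.775 + (1−0.164)·(1−0.784)·m_A, so m_A = 1154.8/0.8194 = 1409.2 kg/h.
F4 = (1−0.784)×1409.2 + 2044.2 = 2348.6 kg/h.
Purge F9 = 0.164×2348.6 = 385.17 kg/h.

385.2 kg/h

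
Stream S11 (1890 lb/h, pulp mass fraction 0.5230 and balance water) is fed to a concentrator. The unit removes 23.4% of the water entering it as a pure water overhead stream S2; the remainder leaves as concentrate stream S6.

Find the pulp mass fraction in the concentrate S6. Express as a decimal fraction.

pulp is not removed: 1890×0.523 = 988.47 lb/h of pulp enters S6.
water entering = 1890×0.477 = 901.53 lb/h; overhead removed = 0.234×901.53 = 210.96 lb/h.
Concentrate = 1890 − 210.96 = 1679 lb/h.
Mass fraction = 988.47/1679 = 0.5887.

0.5887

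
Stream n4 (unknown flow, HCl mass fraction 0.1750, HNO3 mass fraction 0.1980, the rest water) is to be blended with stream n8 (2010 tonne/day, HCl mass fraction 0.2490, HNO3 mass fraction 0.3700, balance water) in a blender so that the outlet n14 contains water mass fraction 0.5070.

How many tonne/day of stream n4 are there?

2110 tonne/day

Let n4 be the unknown flow. Total out = 2010 + n4.
water balance: 765.81 + 0.627·n4 = 0.507·(2010 + n4)
(0.627 − 0.507)·n4 = 0.507×2010 − 765.81 = 253.26
n4 = 253.26 / 0.120 = 2110.5 tonne/day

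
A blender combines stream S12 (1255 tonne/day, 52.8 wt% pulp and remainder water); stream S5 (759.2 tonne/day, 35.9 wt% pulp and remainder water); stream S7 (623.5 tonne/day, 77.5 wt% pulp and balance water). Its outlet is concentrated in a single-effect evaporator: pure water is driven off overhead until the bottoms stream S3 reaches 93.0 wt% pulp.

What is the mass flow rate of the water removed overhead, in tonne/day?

pulp entering = 1255×0.528 + 759.2×0.359 + 623.5×0.775 = 1418.4 tonne/day.
All pulp reports to S3, so S3 = 1418.4/0.930 = 1525.2 tonne/day.
Total feed = 2637.7 tonne/day; overhead = 2637.7 − 1525.2 = 1112.5 tonne/day.

1113 tonne/day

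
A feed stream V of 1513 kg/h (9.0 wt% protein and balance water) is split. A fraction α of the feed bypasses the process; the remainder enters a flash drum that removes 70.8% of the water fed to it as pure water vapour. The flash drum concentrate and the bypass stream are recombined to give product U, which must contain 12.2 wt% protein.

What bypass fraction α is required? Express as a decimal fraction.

0.593

All 1513×0.090 = 136.17 kg/h of protein reaches U, so U = 136.17/0.122 = 1116.1 kg/h and vapour = 396.85 kg/h.
The evaporator receives (1−α)·1513 of feed at 0.910 water and removes 0.708 of that water:
0.708×0.910×(1−α)×1513 = 396.85
(1−α) = 396.85/974.8 = 0.4071;  α = 0.5929.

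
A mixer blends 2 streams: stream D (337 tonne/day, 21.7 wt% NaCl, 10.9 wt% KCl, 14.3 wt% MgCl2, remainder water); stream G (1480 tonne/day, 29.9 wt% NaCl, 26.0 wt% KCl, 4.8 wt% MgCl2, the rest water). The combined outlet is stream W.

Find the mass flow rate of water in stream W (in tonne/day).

760.6 tonne/day

water out = water in = 337×0.531 + 1480×0.393 = 760.59 tonne/day.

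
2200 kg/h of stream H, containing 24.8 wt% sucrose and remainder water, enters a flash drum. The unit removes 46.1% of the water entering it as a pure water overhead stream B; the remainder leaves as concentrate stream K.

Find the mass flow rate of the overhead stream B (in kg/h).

water entering = 2200×0.752 = 1654.4 kg/h; overhead removed = 0.461×1654.4 = 762.68 kg/h.

762.7 kg/h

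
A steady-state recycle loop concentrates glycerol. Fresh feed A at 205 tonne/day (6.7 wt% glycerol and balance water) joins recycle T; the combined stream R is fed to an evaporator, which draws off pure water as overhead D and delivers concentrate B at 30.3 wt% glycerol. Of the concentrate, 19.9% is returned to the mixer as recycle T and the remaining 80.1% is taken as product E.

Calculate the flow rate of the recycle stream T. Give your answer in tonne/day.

11.26 tonne/day

Overall glycerol balance (none leaves overhead): glycerol in fresh feed = glycerol in product, i.e. 205×0.067 = (1−0.199)·B·0.303.
B = 13.735/(0.303×0.801) = 56.592 tonne/day.
Recycle T = 0.199×56.592 = 11.262 tonne/day.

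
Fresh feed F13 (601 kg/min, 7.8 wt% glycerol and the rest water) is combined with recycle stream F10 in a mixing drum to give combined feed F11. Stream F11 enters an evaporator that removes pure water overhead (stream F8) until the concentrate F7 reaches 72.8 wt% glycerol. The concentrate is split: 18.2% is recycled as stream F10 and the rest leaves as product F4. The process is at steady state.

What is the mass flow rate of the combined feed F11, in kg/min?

615.3 kg/min

Overall glycerol balance (none leaves overhead): glycerol in fresh feed = glycerol in product, i.e. 601×0.078 = (1−0.182)·F7·0.728.
F7 = 46.878/(0.728×0.818) = 78.72 kg/min.
Recycle F10 = 0.182×78.72 = 14.327 kg/min.
Combined feed F11 = 601 + 14.327 = 615.33 kg/min.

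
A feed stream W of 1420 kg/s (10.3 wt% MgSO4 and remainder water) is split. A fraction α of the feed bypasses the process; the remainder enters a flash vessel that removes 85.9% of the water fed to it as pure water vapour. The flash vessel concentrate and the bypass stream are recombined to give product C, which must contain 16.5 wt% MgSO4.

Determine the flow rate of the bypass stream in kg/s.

727.5 kg/s

All 1420×0.103 = 146.26 kg/s of MgSO4 reaches C, so C = 146.26/0.165 = 886.42 kg/s and vapour = 533.58 kg/s.
The evaporator receives (1−α)·1420 of feed at 0.897 water and removes 0.859 of that water:
0.859×0.897×(1−α)×1420 = 533.58
(1−α) = 533.58/1094.1 = 0.4877;  α = 0.5123.
Bypass flow = 0.5123×1420 = 727.51 kg/s.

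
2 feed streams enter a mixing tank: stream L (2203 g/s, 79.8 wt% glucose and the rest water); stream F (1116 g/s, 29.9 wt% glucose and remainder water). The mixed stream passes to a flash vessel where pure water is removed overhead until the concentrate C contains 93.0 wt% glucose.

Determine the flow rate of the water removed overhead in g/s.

glucose entering = 2203×0.798 + 1116×0.299 = 2091.7 g/s.
All glucose reports to C, so C = 2091.7/0.930 = 2249.1 g/s.
Total feed = 3319 g/s; overhead = 3319 − 2249.1 = 1069.9 g/s.

1070 g/s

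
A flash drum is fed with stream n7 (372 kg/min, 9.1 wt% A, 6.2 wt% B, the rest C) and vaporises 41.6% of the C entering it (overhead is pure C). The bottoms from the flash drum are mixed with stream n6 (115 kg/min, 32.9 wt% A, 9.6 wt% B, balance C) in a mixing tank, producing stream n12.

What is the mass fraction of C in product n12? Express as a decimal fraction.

Vapour removed = 0.416×0.847×372 = 131.07 kg/min; concentrate = 240.93 kg/min.
C reaching the mixer = 184.01 (from concentrate) + 115×0.575 = 250.13 kg/min.
Product flow = 240.93 + 115 = 355.93 kg/min; C fraction = 0.703.

0.703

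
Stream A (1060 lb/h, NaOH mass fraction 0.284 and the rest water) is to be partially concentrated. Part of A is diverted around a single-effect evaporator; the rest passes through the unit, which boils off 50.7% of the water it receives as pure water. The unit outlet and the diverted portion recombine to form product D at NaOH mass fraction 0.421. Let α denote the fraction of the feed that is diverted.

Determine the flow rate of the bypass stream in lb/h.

All 1060×0.284 = 301.04 lb/h of NaOH reaches D, so D = 301.04/0.421 = 715.06 lb/h and vapour = 344.94 lb/h.
The evaporator receives (1−α)·1060 of feed at 0.716 water and removes 0.507 of that water:
0.507×0.716×(1−α)×1060 = 344.94
(1−α) = 344.94/384.79 = 0.8964;  α = 0.1036.
Bypass flow = 0.1036×1060 = 109.78 lb/h.

109.8 lb/h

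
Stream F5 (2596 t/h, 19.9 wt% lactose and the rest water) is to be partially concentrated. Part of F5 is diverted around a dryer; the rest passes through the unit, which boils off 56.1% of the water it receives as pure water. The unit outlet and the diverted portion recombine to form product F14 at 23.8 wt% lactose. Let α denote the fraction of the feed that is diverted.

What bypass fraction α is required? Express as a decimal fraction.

0.635

All 2596×0.199 = 516.6 t/h of lactose reaches F14, so F14 = 516.6/0.238 = 2170.6 t/h and vapour = 425.39 t/h.
The evaporator receives (1−α)·2596 of feed at 0.801 water and removes 0.561 of that water:
0.561×0.801×(1−α)×2596 = 425.39
(1−α) = 425.39/1166.5 = 0.3647;  α = 0.6353.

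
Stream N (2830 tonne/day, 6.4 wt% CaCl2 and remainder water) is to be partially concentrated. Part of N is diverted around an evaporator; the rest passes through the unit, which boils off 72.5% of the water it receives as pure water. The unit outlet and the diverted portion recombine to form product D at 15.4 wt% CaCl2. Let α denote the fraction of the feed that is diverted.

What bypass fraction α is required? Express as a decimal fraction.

All 2830×0.064 = 181.12 tonne/day of CaCl2 reaches D, so D = 181.12/0.154 = 1176.1 tonne/day and vapour = 1653.9 tonne/day.
The evaporator receives (1−α)·2830 of feed at 0.936 water and removes 0.725 of that water:
0.725×0.936×(1−α)×2830 = 1653.9
(1−α) = 1653.9/1920.4 = 0.8612;  α = 0.1388.

0.139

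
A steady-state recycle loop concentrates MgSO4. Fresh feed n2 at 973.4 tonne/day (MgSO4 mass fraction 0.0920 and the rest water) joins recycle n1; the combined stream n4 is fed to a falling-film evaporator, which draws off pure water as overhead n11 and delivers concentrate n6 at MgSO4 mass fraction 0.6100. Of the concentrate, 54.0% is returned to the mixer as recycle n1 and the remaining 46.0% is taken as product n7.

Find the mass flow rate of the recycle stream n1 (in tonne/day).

172.3 tonne/day

Overall MgSO4 balance (none leaves overhead): MgSO4 in fresh feed = MgSO4 in product, i.e. 973.4×0.092 = (1−0.540)·n6·0.610.
n6 = 89.553/(0.610×0.460) = 319.15 tonne/day.
Recycle n1 = 0.540×319.15 = 172.34 tonne/day.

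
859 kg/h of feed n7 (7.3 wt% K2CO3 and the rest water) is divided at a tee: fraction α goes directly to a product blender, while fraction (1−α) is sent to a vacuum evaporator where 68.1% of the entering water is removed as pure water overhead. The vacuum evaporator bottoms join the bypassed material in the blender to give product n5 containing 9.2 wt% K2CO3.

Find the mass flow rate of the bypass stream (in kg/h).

578 kg/h

All 859×0.073 = 62.707 kg/h of K2CO3 reaches n5, so n5 = 62.707/0.092 = 681.6 kg/h and vapour = 177.4 kg/h.
The evaporator receives (1−α)·859 of feed at 0.927 water and removes 0.681 of that water:
0.681×0.927×(1−α)×859 = 177.4
(1−α) = 177.4/542.28 = 0.3271;  α = 0.6729.
Bypass flow = 0.6729×859 = 577.98 kg/h.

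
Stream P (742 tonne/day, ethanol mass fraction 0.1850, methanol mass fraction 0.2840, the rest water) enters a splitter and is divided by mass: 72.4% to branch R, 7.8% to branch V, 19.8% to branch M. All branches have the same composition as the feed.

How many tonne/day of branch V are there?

57.88 tonne/day

Branch V flow = 0.078×742 = 57.876 tonne/day.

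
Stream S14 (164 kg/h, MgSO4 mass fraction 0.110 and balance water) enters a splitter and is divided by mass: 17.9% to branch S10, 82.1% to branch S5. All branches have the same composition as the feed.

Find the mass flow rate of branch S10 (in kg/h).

Branch S10 flow = 0.179×164 = 29.356 kg/h.

29.36 kg/h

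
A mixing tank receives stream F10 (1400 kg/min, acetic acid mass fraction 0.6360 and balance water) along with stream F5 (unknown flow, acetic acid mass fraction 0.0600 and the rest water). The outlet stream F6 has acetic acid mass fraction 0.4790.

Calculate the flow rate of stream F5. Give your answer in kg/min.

524.6 kg/min

Let F5 be the unknown flow. Total out = 1400 + F5.
acetic acid balance: 890.4 + 0.060·F5 = 0.479·(1400 + F5)
(0.060 − 0.479)·F5 = 0.479×1400 − 890.4 = -219.8
F5 = -219.8 / -0.419 = 524.58 kg/min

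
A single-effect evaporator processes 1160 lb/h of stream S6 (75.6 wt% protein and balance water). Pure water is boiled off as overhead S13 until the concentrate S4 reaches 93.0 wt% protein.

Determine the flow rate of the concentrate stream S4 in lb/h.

943 lb/h

protein is conserved: 1160×0.756 = 876.96 lb/h all reports to the concentrate.
Concentrate = 876.96/(target fraction) = 942.97 lb/h.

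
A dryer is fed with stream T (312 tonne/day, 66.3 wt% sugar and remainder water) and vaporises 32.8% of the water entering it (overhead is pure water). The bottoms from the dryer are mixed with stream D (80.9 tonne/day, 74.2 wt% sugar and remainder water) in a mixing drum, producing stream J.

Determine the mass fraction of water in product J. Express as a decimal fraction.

Vapour removed = 0.328×0.337×312 = 34.487 tonne/day; concentrate = 277.51 tonne/day.
water reaching the mixer = 70.657 (from concentrate) + 80.9×0.258 = 91.529 tonne/day.
Product flow = 277.51 + 80.9 = 358.41 tonne/day; water fraction = 0.2554.

0.2554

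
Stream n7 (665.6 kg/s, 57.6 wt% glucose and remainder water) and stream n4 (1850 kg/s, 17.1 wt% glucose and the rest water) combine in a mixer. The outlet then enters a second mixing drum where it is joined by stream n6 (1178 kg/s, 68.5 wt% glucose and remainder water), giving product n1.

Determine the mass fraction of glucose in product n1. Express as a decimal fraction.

Overall, product flow = 3693.6 kg/s.
glucose in = 665.6×0.576 + 1850×0.171 + 1178×0.685 = 1506.7 kg/s.
glucose fraction in n1 = 0.408.

0.408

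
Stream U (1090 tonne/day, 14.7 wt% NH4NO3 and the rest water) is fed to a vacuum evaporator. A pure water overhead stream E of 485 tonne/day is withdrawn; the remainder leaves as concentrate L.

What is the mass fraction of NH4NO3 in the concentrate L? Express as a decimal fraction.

NH4NO3 is not removed: 1090×0.147 = 160.23 tonne/day of NH4NO3 enters L.
Concentrate = 1090 − 485 = 605 tonne/day.
Mass fraction = 160.23/605 = 0.265.

0.265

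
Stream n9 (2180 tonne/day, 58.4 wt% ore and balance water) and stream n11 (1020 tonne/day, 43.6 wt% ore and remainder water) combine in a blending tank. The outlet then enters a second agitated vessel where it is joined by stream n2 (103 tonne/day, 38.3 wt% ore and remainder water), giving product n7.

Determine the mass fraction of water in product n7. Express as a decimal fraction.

Overall, product flow = 3303 tonne/day.
water in = 2180×0.416 + 1020×0.564 + 103×0.617 = 1545.7 tonne/day.
water fraction in n7 = 0.468.

0.468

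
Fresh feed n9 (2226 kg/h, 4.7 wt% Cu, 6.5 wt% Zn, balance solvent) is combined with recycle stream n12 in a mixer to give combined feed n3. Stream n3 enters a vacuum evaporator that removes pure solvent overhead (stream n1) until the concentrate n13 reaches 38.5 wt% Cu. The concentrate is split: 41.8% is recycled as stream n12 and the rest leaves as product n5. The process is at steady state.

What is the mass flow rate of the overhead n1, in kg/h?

Overall Cu balance (none leaves overhead): Cu in fresh feed = Cu in product, i.e. 2226×0.047 = (1−0.418)·n13·0.385.
n13 = 104.62/(0.385×0.582) = 466.92 kg/h.
Recycle n12 = 0.418×466.92 = 195.17 kg/h.
Combined feed n3 = 2226 + 195.17 = 2421.2 kg/h.
Overhead n1 = n3 − n13 = 2421.2 − 466.92 = 1954.3 kg/h.

1954 kg/h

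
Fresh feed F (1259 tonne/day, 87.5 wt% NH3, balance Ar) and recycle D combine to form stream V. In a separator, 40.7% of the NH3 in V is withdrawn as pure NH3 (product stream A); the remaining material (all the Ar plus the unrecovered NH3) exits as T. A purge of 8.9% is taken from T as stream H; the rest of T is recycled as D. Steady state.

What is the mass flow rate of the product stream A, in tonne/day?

NH3 in V: m_A = 1259×0.875 + (1−0.089)·(1−0.407)·m_A, so m_A = 1101.6/0.4598 = 2396 tonne/day.
Product A = 0.407×2396 = 975.17 tonne/day.

975.2 tonne/day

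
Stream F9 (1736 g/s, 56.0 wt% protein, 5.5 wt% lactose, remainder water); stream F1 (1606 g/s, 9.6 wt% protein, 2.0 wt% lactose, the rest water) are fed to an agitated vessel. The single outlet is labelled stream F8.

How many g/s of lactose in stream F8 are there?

lactose out = lactose in = 1736×0.055 + 1606×0.020 = 127.6 g/s.

127.6 g/s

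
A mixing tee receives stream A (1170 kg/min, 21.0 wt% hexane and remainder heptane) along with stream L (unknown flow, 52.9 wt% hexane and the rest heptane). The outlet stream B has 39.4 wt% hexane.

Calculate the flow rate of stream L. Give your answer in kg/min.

Let L be the unknown flow. Total out = 1170 + L.
hexane balance: 245.7 + 0.529·L = 0.394·(1170 + L)
(0.529 − 0.394)·L = 0.394×1170 − 245.7 = 215.28
L = 215.28 / 0.135 = 1594.7 kg/min

1595 kg/min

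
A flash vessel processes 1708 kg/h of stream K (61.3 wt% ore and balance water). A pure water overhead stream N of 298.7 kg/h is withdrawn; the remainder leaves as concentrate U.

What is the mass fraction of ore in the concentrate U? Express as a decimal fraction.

ore is not removed: 1708×0.613 = 1047 kg/h of ore enters U.
Concentrate = 1708 − 298.7 = 1409.3 kg/h.
Mass fraction = 1047/1409.3 = 0.743.

0.743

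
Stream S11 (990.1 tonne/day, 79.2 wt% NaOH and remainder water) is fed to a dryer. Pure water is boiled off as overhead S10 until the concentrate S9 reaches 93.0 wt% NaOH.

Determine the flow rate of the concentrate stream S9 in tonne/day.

NaOH is conserved: 990.1×0.792 = 784.16 tonne/day all reports to the concentrate.
Concentrate = 784.16/(target fraction) = 843.18 tonne/day.

843.2 tonne/day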